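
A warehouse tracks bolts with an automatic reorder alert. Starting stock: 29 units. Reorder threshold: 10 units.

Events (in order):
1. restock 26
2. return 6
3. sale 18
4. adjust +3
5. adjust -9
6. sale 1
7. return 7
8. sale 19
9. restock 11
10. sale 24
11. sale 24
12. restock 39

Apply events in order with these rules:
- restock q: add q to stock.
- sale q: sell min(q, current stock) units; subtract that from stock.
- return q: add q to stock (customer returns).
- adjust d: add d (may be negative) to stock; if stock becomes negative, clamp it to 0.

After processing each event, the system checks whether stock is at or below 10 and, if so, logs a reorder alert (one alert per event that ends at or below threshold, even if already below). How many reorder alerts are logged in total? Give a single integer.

Answer: 1

Derivation:
Processing events:
Start: stock = 29
  Event 1 (restock 26): 29 + 26 = 55
  Event 2 (return 6): 55 + 6 = 61
  Event 3 (sale 18): sell min(18,61)=18. stock: 61 - 18 = 43. total_sold = 18
  Event 4 (adjust +3): 43 + 3 = 46
  Event 5 (adjust -9): 46 + -9 = 37
  Event 6 (sale 1): sell min(1,37)=1. stock: 37 - 1 = 36. total_sold = 19
  Event 7 (return 7): 36 + 7 = 43
  Event 8 (sale 19): sell min(19,43)=19. stock: 43 - 19 = 24. total_sold = 38
  Event 9 (restock 11): 24 + 11 = 35
  Event 10 (sale 24): sell min(24,35)=24. stock: 35 - 24 = 11. total_sold = 62
  Event 11 (sale 24): sell min(24,11)=11. stock: 11 - 11 = 0. total_sold = 73
  Event 12 (restock 39): 0 + 39 = 39
Final: stock = 39, total_sold = 73

Checking against threshold 10:
  After event 1: stock=55 > 10
  After event 2: stock=61 > 10
  After event 3: stock=43 > 10
  After event 4: stock=46 > 10
  After event 5: stock=37 > 10
  After event 6: stock=36 > 10
  After event 7: stock=43 > 10
  After event 8: stock=24 > 10
  After event 9: stock=35 > 10
  After event 10: stock=11 > 10
  After event 11: stock=0 <= 10 -> ALERT
  After event 12: stock=39 > 10
Alert events: [11]. Count = 1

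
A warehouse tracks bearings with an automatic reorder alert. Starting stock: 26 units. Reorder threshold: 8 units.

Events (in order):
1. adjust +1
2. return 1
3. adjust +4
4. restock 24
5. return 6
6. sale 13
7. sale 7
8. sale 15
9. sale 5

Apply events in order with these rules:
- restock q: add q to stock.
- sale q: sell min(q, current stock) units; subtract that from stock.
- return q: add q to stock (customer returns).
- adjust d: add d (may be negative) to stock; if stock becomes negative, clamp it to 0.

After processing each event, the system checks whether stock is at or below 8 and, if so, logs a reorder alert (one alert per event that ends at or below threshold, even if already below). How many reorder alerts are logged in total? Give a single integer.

Answer: 0

Derivation:
Processing events:
Start: stock = 26
  Event 1 (adjust +1): 26 + 1 = 27
  Event 2 (return 1): 27 + 1 = 28
  Event 3 (adjust +4): 28 + 4 = 32
  Event 4 (restock 24): 32 + 24 = 56
  Event 5 (return 6): 56 + 6 = 62
  Event 6 (sale 13): sell min(13,62)=13. stock: 62 - 13 = 49. total_sold = 13
  Event 7 (sale 7): sell min(7,49)=7. stock: 49 - 7 = 42. total_sold = 20
  Event 8 (sale 15): sell min(15,42)=15. stock: 42 - 15 = 27. total_sold = 35
  Event 9 (sale 5): sell min(5,27)=5. stock: 27 - 5 = 22. total_sold = 40
Final: stock = 22, total_sold = 40

Checking against threshold 8:
  After event 1: stock=27 > 8
  After event 2: stock=28 > 8
  After event 3: stock=32 > 8
  After event 4: stock=56 > 8
  After event 5: stock=62 > 8
  After event 6: stock=49 > 8
  After event 7: stock=42 > 8
  After event 8: stock=27 > 8
  After event 9: stock=22 > 8
Alert events: []. Count = 0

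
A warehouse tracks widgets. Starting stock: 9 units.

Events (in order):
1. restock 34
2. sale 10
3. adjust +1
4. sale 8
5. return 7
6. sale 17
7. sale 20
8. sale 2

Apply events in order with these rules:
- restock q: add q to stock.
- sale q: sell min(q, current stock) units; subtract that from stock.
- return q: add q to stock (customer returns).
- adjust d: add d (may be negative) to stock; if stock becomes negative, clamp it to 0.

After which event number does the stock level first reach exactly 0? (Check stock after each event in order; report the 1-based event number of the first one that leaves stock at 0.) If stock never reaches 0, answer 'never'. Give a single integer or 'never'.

Processing events:
Start: stock = 9
  Event 1 (restock 34): 9 + 34 = 43
  Event 2 (sale 10): sell min(10,43)=10. stock: 43 - 10 = 33. total_sold = 10
  Event 3 (adjust +1): 33 + 1 = 34
  Event 4 (sale 8): sell min(8,34)=8. stock: 34 - 8 = 26. total_sold = 18
  Event 5 (return 7): 26 + 7 = 33
  Event 6 (sale 17): sell min(17,33)=17. stock: 33 - 17 = 16. total_sold = 35
  Event 7 (sale 20): sell min(20,16)=16. stock: 16 - 16 = 0. total_sold = 51
  Event 8 (sale 2): sell min(2,0)=0. stock: 0 - 0 = 0. total_sold = 51
Final: stock = 0, total_sold = 51

First zero at event 7.

Answer: 7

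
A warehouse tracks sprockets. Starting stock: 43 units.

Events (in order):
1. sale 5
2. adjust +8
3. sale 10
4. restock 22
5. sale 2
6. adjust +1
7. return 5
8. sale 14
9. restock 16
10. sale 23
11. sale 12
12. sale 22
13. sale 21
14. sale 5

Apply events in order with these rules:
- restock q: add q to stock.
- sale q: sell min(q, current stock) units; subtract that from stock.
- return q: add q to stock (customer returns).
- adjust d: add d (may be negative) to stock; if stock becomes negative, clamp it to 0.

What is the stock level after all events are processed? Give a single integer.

Processing events:
Start: stock = 43
  Event 1 (sale 5): sell min(5,43)=5. stock: 43 - 5 = 38. total_sold = 5
  Event 2 (adjust +8): 38 + 8 = 46
  Event 3 (sale 10): sell min(10,46)=10. stock: 46 - 10 = 36. total_sold = 15
  Event 4 (restock 22): 36 + 22 = 58
  Event 5 (sale 2): sell min(2,58)=2. stock: 58 - 2 = 56. total_sold = 17
  Event 6 (adjust +1): 56 + 1 = 57
  Event 7 (return 5): 57 + 5 = 62
  Event 8 (sale 14): sell min(14,62)=14. stock: 62 - 14 = 48. total_sold = 31
  Event 9 (restock 16): 48 + 16 = 64
  Event 10 (sale 23): sell min(23,64)=23. stock: 64 - 23 = 41. total_sold = 54
  Event 11 (sale 12): sell min(12,41)=12. stock: 41 - 12 = 29. total_sold = 66
  Event 12 (sale 22): sell min(22,29)=22. stock: 29 - 22 = 7. total_sold = 88
  Event 13 (sale 21): sell min(21,7)=7. stock: 7 - 7 = 0. total_sold = 95
  Event 14 (sale 5): sell min(5,0)=0. stock: 0 - 0 = 0. total_sold = 95
Final: stock = 0, total_sold = 95

Answer: 0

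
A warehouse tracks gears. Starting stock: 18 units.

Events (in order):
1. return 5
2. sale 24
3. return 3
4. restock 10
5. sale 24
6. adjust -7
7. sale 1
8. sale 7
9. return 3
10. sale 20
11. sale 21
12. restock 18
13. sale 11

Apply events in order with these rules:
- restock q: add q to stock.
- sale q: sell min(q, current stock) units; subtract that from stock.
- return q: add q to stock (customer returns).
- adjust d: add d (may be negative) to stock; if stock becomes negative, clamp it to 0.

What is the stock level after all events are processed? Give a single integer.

Answer: 7

Derivation:
Processing events:
Start: stock = 18
  Event 1 (return 5): 18 + 5 = 23
  Event 2 (sale 24): sell min(24,23)=23. stock: 23 - 23 = 0. total_sold = 23
  Event 3 (return 3): 0 + 3 = 3
  Event 4 (restock 10): 3 + 10 = 13
  Event 5 (sale 24): sell min(24,13)=13. stock: 13 - 13 = 0. total_sold = 36
  Event 6 (adjust -7): 0 + -7 = 0 (clamped to 0)
  Event 7 (sale 1): sell min(1,0)=0. stock: 0 - 0 = 0. total_sold = 36
  Event 8 (sale 7): sell min(7,0)=0. stock: 0 - 0 = 0. total_sold = 36
  Event 9 (return 3): 0 + 3 = 3
  Event 10 (sale 20): sell min(20,3)=3. stock: 3 - 3 = 0. total_sold = 39
  Event 11 (sale 21): sell min(21,0)=0. stock: 0 - 0 = 0. total_sold = 39
  Event 12 (restock 18): 0 + 18 = 18
  Event 13 (sale 11): sell min(11,18)=11. stock: 18 - 11 = 7. total_sold = 50
Final: stock = 7, total_sold = 50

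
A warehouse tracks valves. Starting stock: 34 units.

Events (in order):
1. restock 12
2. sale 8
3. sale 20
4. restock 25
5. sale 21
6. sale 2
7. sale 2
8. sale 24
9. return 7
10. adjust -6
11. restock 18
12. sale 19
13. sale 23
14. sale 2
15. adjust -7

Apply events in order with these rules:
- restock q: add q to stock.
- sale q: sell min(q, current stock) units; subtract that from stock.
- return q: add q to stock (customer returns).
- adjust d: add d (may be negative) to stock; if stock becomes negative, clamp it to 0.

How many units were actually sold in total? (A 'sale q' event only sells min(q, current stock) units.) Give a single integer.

Processing events:
Start: stock = 34
  Event 1 (restock 12): 34 + 12 = 46
  Event 2 (sale 8): sell min(8,46)=8. stock: 46 - 8 = 38. total_sold = 8
  Event 3 (sale 20): sell min(20,38)=20. stock: 38 - 20 = 18. total_sold = 28
  Event 4 (restock 25): 18 + 25 = 43
  Event 5 (sale 21): sell min(21,43)=21. stock: 43 - 21 = 22. total_sold = 49
  Event 6 (sale 2): sell min(2,22)=2. stock: 22 - 2 = 20. total_sold = 51
  Event 7 (sale 2): sell min(2,20)=2. stock: 20 - 2 = 18. total_sold = 53
  Event 8 (sale 24): sell min(24,18)=18. stock: 18 - 18 = 0. total_sold = 71
  Event 9 (return 7): 0 + 7 = 7
  Event 10 (adjust -6): 7 + -6 = 1
  Event 11 (restock 18): 1 + 18 = 19
  Event 12 (sale 19): sell min(19,19)=19. stock: 19 - 19 = 0. total_sold = 90
  Event 13 (sale 23): sell min(23,0)=0. stock: 0 - 0 = 0. total_sold = 90
  Event 14 (sale 2): sell min(2,0)=0. stock: 0 - 0 = 0. total_sold = 90
  Event 15 (adjust -7): 0 + -7 = 0 (clamped to 0)
Final: stock = 0, total_sold = 90

Answer: 90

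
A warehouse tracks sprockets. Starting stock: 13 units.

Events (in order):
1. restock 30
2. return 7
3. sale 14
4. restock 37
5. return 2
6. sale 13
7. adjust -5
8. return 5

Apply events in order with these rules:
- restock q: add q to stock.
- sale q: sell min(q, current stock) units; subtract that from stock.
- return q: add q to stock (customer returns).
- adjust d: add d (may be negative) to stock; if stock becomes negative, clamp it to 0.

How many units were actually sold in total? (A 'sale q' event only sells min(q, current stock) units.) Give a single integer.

Answer: 27

Derivation:
Processing events:
Start: stock = 13
  Event 1 (restock 30): 13 + 30 = 43
  Event 2 (return 7): 43 + 7 = 50
  Event 3 (sale 14): sell min(14,50)=14. stock: 50 - 14 = 36. total_sold = 14
  Event 4 (restock 37): 36 + 37 = 73
  Event 5 (return 2): 73 + 2 = 75
  Event 6 (sale 13): sell min(13,75)=13. stock: 75 - 13 = 62. total_sold = 27
  Event 7 (adjust -5): 62 + -5 = 57
  Event 8 (return 5): 57 + 5 = 62
Final: stock = 62, total_sold = 27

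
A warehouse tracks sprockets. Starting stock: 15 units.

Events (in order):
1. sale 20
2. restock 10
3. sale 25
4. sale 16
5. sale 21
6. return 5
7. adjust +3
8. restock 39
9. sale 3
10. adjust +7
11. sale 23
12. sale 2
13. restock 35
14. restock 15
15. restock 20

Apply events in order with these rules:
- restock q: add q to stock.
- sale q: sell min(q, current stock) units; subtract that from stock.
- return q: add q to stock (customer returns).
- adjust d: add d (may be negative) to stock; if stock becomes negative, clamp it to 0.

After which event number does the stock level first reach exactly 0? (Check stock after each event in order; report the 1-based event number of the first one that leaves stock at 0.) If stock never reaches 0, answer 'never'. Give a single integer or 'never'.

Answer: 1

Derivation:
Processing events:
Start: stock = 15
  Event 1 (sale 20): sell min(20,15)=15. stock: 15 - 15 = 0. total_sold = 15
  Event 2 (restock 10): 0 + 10 = 10
  Event 3 (sale 25): sell min(25,10)=10. stock: 10 - 10 = 0. total_sold = 25
  Event 4 (sale 16): sell min(16,0)=0. stock: 0 - 0 = 0. total_sold = 25
  Event 5 (sale 21): sell min(21,0)=0. stock: 0 - 0 = 0. total_sold = 25
  Event 6 (return 5): 0 + 5 = 5
  Event 7 (adjust +3): 5 + 3 = 8
  Event 8 (restock 39): 8 + 39 = 47
  Event 9 (sale 3): sell min(3,47)=3. stock: 47 - 3 = 44. total_sold = 28
  Event 10 (adjust +7): 44 + 7 = 51
  Event 11 (sale 23): sell min(23,51)=23. stock: 51 - 23 = 28. total_sold = 51
  Event 12 (sale 2): sell min(2,28)=2. stock: 28 - 2 = 26. total_sold = 53
  Event 13 (restock 35): 26 + 35 = 61
  Event 14 (restock 15): 61 + 15 = 76
  Event 15 (restock 20): 76 + 20 = 96
Final: stock = 96, total_sold = 53

First zero at event 1.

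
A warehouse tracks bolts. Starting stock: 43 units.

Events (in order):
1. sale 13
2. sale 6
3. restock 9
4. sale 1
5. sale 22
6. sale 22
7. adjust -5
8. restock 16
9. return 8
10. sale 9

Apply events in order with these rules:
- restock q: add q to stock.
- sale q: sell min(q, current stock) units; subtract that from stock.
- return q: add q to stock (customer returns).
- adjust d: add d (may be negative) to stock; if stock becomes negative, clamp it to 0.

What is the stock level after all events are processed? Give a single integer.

Processing events:
Start: stock = 43
  Event 1 (sale 13): sell min(13,43)=13. stock: 43 - 13 = 30. total_sold = 13
  Event 2 (sale 6): sell min(6,30)=6. stock: 30 - 6 = 24. total_sold = 19
  Event 3 (restock 9): 24 + 9 = 33
  Event 4 (sale 1): sell min(1,33)=1. stock: 33 - 1 = 32. total_sold = 20
  Event 5 (sale 22): sell min(22,32)=22. stock: 32 - 22 = 10. total_sold = 42
  Event 6 (sale 22): sell min(22,10)=10. stock: 10 - 10 = 0. total_sold = 52
  Event 7 (adjust -5): 0 + -5 = 0 (clamped to 0)
  Event 8 (restock 16): 0 + 16 = 16
  Event 9 (return 8): 16 + 8 = 24
  Event 10 (sale 9): sell min(9,24)=9. stock: 24 - 9 = 15. total_sold = 61
Final: stock = 15, total_sold = 61

Answer: 15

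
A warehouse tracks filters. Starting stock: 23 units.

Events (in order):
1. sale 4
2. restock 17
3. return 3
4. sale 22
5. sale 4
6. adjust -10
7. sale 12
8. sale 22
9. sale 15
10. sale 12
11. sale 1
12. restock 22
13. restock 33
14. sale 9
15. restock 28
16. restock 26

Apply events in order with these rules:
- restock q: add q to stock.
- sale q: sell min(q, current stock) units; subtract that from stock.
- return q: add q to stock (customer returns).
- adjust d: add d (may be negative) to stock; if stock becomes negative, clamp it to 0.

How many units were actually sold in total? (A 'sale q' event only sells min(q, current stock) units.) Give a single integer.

Answer: 42

Derivation:
Processing events:
Start: stock = 23
  Event 1 (sale 4): sell min(4,23)=4. stock: 23 - 4 = 19. total_sold = 4
  Event 2 (restock 17): 19 + 17 = 36
  Event 3 (return 3): 36 + 3 = 39
  Event 4 (sale 22): sell min(22,39)=22. stock: 39 - 22 = 17. total_sold = 26
  Event 5 (sale 4): sell min(4,17)=4. stock: 17 - 4 = 13. total_sold = 30
  Event 6 (adjust -10): 13 + -10 = 3
  Event 7 (sale 12): sell min(12,3)=3. stock: 3 - 3 = 0. total_sold = 33
  Event 8 (sale 22): sell min(22,0)=0. stock: 0 - 0 = 0. total_sold = 33
  Event 9 (sale 15): sell min(15,0)=0. stock: 0 - 0 = 0. total_sold = 33
  Event 10 (sale 12): sell min(12,0)=0. stock: 0 - 0 = 0. total_sold = 33
  Event 11 (sale 1): sell min(1,0)=0. stock: 0 - 0 = 0. total_sold = 33
  Event 12 (restock 22): 0 + 22 = 22
  Event 13 (restock 33): 22 + 33 = 55
  Event 14 (sale 9): sell min(9,55)=9. stock: 55 - 9 = 46. total_sold = 42
  Event 15 (restock 28): 46 + 28 = 74
  Event 16 (restock 26): 74 + 26 = 100
Final: stock = 100, total_sold = 42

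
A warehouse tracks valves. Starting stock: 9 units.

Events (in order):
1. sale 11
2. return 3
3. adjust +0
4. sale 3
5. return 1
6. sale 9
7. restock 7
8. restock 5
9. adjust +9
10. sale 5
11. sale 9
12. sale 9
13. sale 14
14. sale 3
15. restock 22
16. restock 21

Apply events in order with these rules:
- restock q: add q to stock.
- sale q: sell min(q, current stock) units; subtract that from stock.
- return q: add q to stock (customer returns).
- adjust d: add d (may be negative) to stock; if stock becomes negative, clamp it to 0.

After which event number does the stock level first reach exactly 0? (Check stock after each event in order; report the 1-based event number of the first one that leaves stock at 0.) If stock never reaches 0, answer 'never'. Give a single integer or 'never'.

Answer: 1

Derivation:
Processing events:
Start: stock = 9
  Event 1 (sale 11): sell min(11,9)=9. stock: 9 - 9 = 0. total_sold = 9
  Event 2 (return 3): 0 + 3 = 3
  Event 3 (adjust +0): 3 + 0 = 3
  Event 4 (sale 3): sell min(3,3)=3. stock: 3 - 3 = 0. total_sold = 12
  Event 5 (return 1): 0 + 1 = 1
  Event 6 (sale 9): sell min(9,1)=1. stock: 1 - 1 = 0. total_sold = 13
  Event 7 (restock 7): 0 + 7 = 7
  Event 8 (restock 5): 7 + 5 = 12
  Event 9 (adjust +9): 12 + 9 = 21
  Event 10 (sale 5): sell min(5,21)=5. stock: 21 - 5 = 16. total_sold = 18
  Event 11 (sale 9): sell min(9,16)=9. stock: 16 - 9 = 7. total_sold = 27
  Event 12 (sale 9): sell min(9,7)=7. stock: 7 - 7 = 0. total_sold = 34
  Event 13 (sale 14): sell min(14,0)=0. stock: 0 - 0 = 0. total_sold = 34
  Event 14 (sale 3): sell min(3,0)=0. stock: 0 - 0 = 0. total_sold = 34
  Event 15 (restock 22): 0 + 22 = 22
  Event 16 (restock 21): 22 + 21 = 43
Final: stock = 43, total_sold = 34

First zero at event 1.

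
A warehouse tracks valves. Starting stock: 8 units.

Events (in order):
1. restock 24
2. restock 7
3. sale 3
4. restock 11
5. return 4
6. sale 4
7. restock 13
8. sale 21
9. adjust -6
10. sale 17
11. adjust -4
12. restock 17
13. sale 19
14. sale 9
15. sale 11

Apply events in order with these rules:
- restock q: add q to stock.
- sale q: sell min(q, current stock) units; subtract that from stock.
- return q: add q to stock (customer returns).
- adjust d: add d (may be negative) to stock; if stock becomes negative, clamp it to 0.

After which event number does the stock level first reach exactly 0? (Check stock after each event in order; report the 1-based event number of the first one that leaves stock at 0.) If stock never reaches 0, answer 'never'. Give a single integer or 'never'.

Answer: 15

Derivation:
Processing events:
Start: stock = 8
  Event 1 (restock 24): 8 + 24 = 32
  Event 2 (restock 7): 32 + 7 = 39
  Event 3 (sale 3): sell min(3,39)=3. stock: 39 - 3 = 36. total_sold = 3
  Event 4 (restock 11): 36 + 11 = 47
  Event 5 (return 4): 47 + 4 = 51
  Event 6 (sale 4): sell min(4,51)=4. stock: 51 - 4 = 47. total_sold = 7
  Event 7 (restock 13): 47 + 13 = 60
  Event 8 (sale 21): sell min(21,60)=21. stock: 60 - 21 = 39. total_sold = 28
  Event 9 (adjust -6): 39 + -6 = 33
  Event 10 (sale 17): sell min(17,33)=17. stock: 33 - 17 = 16. total_sold = 45
  Event 11 (adjust -4): 16 + -4 = 12
  Event 12 (restock 17): 12 + 17 = 29
  Event 13 (sale 19): sell min(19,29)=19. stock: 29 - 19 = 10. total_sold = 64
  Event 14 (sale 9): sell min(9,10)=9. stock: 10 - 9 = 1. total_sold = 73
  Event 15 (sale 11): sell min(11,1)=1. stock: 1 - 1 = 0. total_sold = 74
Final: stock = 0, total_sold = 74

First zero at event 15.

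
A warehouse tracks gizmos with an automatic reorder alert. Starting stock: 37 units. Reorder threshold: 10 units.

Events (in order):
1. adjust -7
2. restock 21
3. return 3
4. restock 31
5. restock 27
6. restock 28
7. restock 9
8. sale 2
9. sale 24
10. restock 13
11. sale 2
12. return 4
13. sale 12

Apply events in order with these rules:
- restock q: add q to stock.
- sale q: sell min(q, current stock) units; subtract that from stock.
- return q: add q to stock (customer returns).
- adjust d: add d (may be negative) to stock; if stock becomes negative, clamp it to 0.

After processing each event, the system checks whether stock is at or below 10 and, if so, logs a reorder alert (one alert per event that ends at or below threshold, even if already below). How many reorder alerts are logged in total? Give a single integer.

Answer: 0

Derivation:
Processing events:
Start: stock = 37
  Event 1 (adjust -7): 37 + -7 = 30
  Event 2 (restock 21): 30 + 21 = 51
  Event 3 (return 3): 51 + 3 = 54
  Event 4 (restock 31): 54 + 31 = 85
  Event 5 (restock 27): 85 + 27 = 112
  Event 6 (restock 28): 112 + 28 = 140
  Event 7 (restock 9): 140 + 9 = 149
  Event 8 (sale 2): sell min(2,149)=2. stock: 149 - 2 = 147. total_sold = 2
  Event 9 (sale 24): sell min(24,147)=24. stock: 147 - 24 = 123. total_sold = 26
  Event 10 (restock 13): 123 + 13 = 136
  Event 11 (sale 2): sell min(2,136)=2. stock: 136 - 2 = 134. total_sold = 28
  Event 12 (return 4): 134 + 4 = 138
  Event 13 (sale 12): sell min(12,138)=12. stock: 138 - 12 = 126. total_sold = 40
Final: stock = 126, total_sold = 40

Checking against threshold 10:
  After event 1: stock=30 > 10
  After event 2: stock=51 > 10
  After event 3: stock=54 > 10
  After event 4: stock=85 > 10
  After event 5: stock=112 > 10
  After event 6: stock=140 > 10
  After event 7: stock=149 > 10
  After event 8: stock=147 > 10
  After event 9: stock=123 > 10
  After event 10: stock=136 > 10
  After event 11: stock=134 > 10
  After event 12: stock=138 > 10
  After event 13: stock=126 > 10
Alert events: []. Count = 0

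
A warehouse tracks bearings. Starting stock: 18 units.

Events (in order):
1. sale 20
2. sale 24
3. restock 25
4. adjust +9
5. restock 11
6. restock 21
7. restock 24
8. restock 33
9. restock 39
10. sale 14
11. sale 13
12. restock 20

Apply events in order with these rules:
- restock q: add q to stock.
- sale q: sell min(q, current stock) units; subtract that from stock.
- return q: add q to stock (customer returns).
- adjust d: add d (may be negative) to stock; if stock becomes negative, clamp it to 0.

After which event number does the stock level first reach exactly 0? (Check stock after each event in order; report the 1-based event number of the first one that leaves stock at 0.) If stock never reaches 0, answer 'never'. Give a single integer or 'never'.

Answer: 1

Derivation:
Processing events:
Start: stock = 18
  Event 1 (sale 20): sell min(20,18)=18. stock: 18 - 18 = 0. total_sold = 18
  Event 2 (sale 24): sell min(24,0)=0. stock: 0 - 0 = 0. total_sold = 18
  Event 3 (restock 25): 0 + 25 = 25
  Event 4 (adjust +9): 25 + 9 = 34
  Event 5 (restock 11): 34 + 11 = 45
  Event 6 (restock 21): 45 + 21 = 66
  Event 7 (restock 24): 66 + 24 = 90
  Event 8 (restock 33): 90 + 33 = 123
  Event 9 (restock 39): 123 + 39 = 162
  Event 10 (sale 14): sell min(14,162)=14. stock: 162 - 14 = 148. total_sold = 32
  Event 11 (sale 13): sell min(13,148)=13. stock: 148 - 13 = 135. total_sold = 45
  Event 12 (restock 20): 135 + 20 = 155
Final: stock = 155, total_sold = 45

First zero at event 1.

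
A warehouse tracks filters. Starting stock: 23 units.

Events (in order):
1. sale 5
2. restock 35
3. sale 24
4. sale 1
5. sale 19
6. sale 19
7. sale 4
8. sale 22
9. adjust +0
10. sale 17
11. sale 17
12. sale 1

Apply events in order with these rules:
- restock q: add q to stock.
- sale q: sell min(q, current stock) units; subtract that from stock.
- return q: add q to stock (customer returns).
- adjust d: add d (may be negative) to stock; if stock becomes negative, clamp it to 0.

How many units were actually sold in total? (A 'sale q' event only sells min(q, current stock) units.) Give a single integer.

Processing events:
Start: stock = 23
  Event 1 (sale 5): sell min(5,23)=5. stock: 23 - 5 = 18. total_sold = 5
  Event 2 (restock 35): 18 + 35 = 53
  Event 3 (sale 24): sell min(24,53)=24. stock: 53 - 24 = 29. total_sold = 29
  Event 4 (sale 1): sell min(1,29)=1. stock: 29 - 1 = 28. total_sold = 30
  Event 5 (sale 19): sell min(19,28)=19. stock: 28 - 19 = 9. total_sold = 49
  Event 6 (sale 19): sell min(19,9)=9. stock: 9 - 9 = 0. total_sold = 58
  Event 7 (sale 4): sell min(4,0)=0. stock: 0 - 0 = 0. total_sold = 58
  Event 8 (sale 22): sell min(22,0)=0. stock: 0 - 0 = 0. total_sold = 58
  Event 9 (adjust +0): 0 + 0 = 0
  Event 10 (sale 17): sell min(17,0)=0. stock: 0 - 0 = 0. total_sold = 58
  Event 11 (sale 17): sell min(17,0)=0. stock: 0 - 0 = 0. total_sold = 58
  Event 12 (sale 1): sell min(1,0)=0. stock: 0 - 0 = 0. total_sold = 58
Final: stock = 0, total_sold = 58

Answer: 58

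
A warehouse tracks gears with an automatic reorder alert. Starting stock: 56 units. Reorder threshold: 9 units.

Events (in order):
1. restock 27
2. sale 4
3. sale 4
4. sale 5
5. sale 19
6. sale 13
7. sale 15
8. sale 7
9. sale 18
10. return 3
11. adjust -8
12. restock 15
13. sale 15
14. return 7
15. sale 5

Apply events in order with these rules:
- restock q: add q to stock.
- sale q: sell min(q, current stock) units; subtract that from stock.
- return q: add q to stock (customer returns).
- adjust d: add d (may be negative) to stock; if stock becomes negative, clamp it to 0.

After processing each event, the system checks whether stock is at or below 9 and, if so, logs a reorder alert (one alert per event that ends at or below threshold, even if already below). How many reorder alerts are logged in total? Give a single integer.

Answer: 6

Derivation:
Processing events:
Start: stock = 56
  Event 1 (restock 27): 56 + 27 = 83
  Event 2 (sale 4): sell min(4,83)=4. stock: 83 - 4 = 79. total_sold = 4
  Event 3 (sale 4): sell min(4,79)=4. stock: 79 - 4 = 75. total_sold = 8
  Event 4 (sale 5): sell min(5,75)=5. stock: 75 - 5 = 70. total_sold = 13
  Event 5 (sale 19): sell min(19,70)=19. stock: 70 - 19 = 51. total_sold = 32
  Event 6 (sale 13): sell min(13,51)=13. stock: 51 - 13 = 38. total_sold = 45
  Event 7 (sale 15): sell min(15,38)=15. stock: 38 - 15 = 23. total_sold = 60
  Event 8 (sale 7): sell min(7,23)=7. stock: 23 - 7 = 16. total_sold = 67
  Event 9 (sale 18): sell min(18,16)=16. stock: 16 - 16 = 0. total_sold = 83
  Event 10 (return 3): 0 + 3 = 3
  Event 11 (adjust -8): 3 + -8 = 0 (clamped to 0)
  Event 12 (restock 15): 0 + 15 = 15
  Event 13 (sale 15): sell min(15,15)=15. stock: 15 - 15 = 0. total_sold = 98
  Event 14 (return 7): 0 + 7 = 7
  Event 15 (sale 5): sell min(5,7)=5. stock: 7 - 5 = 2. total_sold = 103
Final: stock = 2, total_sold = 103

Checking against threshold 9:
  After event 1: stock=83 > 9
  After event 2: stock=79 > 9
  After event 3: stock=75 > 9
  After event 4: stock=70 > 9
  After event 5: stock=51 > 9
  After event 6: stock=38 > 9
  After event 7: stock=23 > 9
  After event 8: stock=16 > 9
  After event 9: stock=0 <= 9 -> ALERT
  After event 10: stock=3 <= 9 -> ALERT
  After event 11: stock=0 <= 9 -> ALERT
  After event 12: stock=15 > 9
  After event 13: stock=0 <= 9 -> ALERT
  After event 14: stock=7 <= 9 -> ALERT
  After event 15: stock=2 <= 9 -> ALERT
Alert events: [9, 10, 11, 13, 14, 15]. Count = 6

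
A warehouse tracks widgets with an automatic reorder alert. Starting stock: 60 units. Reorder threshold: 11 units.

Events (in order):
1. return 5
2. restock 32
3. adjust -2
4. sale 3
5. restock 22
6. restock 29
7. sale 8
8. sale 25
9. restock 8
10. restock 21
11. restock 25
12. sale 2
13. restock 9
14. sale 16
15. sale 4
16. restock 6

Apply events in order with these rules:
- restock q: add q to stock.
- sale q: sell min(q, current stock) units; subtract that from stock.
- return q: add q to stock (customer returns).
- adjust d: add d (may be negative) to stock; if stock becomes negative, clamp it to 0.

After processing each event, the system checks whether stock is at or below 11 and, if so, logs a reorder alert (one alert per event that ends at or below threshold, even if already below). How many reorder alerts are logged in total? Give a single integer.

Processing events:
Start: stock = 60
  Event 1 (return 5): 60 + 5 = 65
  Event 2 (restock 32): 65 + 32 = 97
  Event 3 (adjust -2): 97 + -2 = 95
  Event 4 (sale 3): sell min(3,95)=3. stock: 95 - 3 = 92. total_sold = 3
  Event 5 (restock 22): 92 + 22 = 114
  Event 6 (restock 29): 114 + 29 = 143
  Event 7 (sale 8): sell min(8,143)=8. stock: 143 - 8 = 135. total_sold = 11
  Event 8 (sale 25): sell min(25,135)=25. stock: 135 - 25 = 110. total_sold = 36
  Event 9 (restock 8): 110 + 8 = 118
  Event 10 (restock 21): 118 + 21 = 139
  Event 11 (restock 25): 139 + 25 = 164
  Event 12 (sale 2): sell min(2,164)=2. stock: 164 - 2 = 162. total_sold = 38
  Event 13 (restock 9): 162 + 9 = 171
  Event 14 (sale 16): sell min(16,171)=16. stock: 171 - 16 = 155. total_sold = 54
  Event 15 (sale 4): sell min(4,155)=4. stock: 155 - 4 = 151. total_sold = 58
  Event 16 (restock 6): 151 + 6 = 157
Final: stock = 157, total_sold = 58

Checking against threshold 11:
  After event 1: stock=65 > 11
  After event 2: stock=97 > 11
  After event 3: stock=95 > 11
  After event 4: stock=92 > 11
  After event 5: stock=114 > 11
  After event 6: stock=143 > 11
  After event 7: stock=135 > 11
  After event 8: stock=110 > 11
  After event 9: stock=118 > 11
  After event 10: stock=139 > 11
  After event 11: stock=164 > 11
  After event 12: stock=162 > 11
  After event 13: stock=171 > 11
  After event 14: stock=155 > 11
  After event 15: stock=151 > 11
  After event 16: stock=157 > 11
Alert events: []. Count = 0

Answer: 0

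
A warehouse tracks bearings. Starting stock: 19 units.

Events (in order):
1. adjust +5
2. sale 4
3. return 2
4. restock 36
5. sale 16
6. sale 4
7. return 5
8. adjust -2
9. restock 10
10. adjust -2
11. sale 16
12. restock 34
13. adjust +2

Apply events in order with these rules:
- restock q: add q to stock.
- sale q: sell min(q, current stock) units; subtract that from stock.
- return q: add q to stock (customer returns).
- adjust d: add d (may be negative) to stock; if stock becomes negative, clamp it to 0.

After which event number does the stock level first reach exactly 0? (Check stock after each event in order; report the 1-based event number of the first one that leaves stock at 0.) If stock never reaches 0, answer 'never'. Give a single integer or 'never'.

Answer: never

Derivation:
Processing events:
Start: stock = 19
  Event 1 (adjust +5): 19 + 5 = 24
  Event 2 (sale 4): sell min(4,24)=4. stock: 24 - 4 = 20. total_sold = 4
  Event 3 (return 2): 20 + 2 = 22
  Event 4 (restock 36): 22 + 36 = 58
  Event 5 (sale 16): sell min(16,58)=16. stock: 58 - 16 = 42. total_sold = 20
  Event 6 (sale 4): sell min(4,42)=4. stock: 42 - 4 = 38. total_sold = 24
  Event 7 (return 5): 38 + 5 = 43
  Event 8 (adjust -2): 43 + -2 = 41
  Event 9 (restock 10): 41 + 10 = 51
  Event 10 (adjust -2): 51 + -2 = 49
  Event 11 (sale 16): sell min(16,49)=16. stock: 49 - 16 = 33. total_sold = 40
  Event 12 (restock 34): 33 + 34 = 67
  Event 13 (adjust +2): 67 + 2 = 69
Final: stock = 69, total_sold = 40

Stock never reaches 0.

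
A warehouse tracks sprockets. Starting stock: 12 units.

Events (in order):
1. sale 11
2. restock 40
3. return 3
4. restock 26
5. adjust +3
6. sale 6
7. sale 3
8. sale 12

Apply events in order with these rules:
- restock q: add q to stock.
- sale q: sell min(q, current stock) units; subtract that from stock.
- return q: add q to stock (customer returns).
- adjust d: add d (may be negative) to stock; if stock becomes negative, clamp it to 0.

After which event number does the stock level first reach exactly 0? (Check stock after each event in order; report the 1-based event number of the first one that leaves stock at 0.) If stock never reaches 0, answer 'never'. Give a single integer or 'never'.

Processing events:
Start: stock = 12
  Event 1 (sale 11): sell min(11,12)=11. stock: 12 - 11 = 1. total_sold = 11
  Event 2 (restock 40): 1 + 40 = 41
  Event 3 (return 3): 41 + 3 = 44
  Event 4 (restock 26): 44 + 26 = 70
  Event 5 (adjust +3): 70 + 3 = 73
  Event 6 (sale 6): sell min(6,73)=6. stock: 73 - 6 = 67. total_sold = 17
  Event 7 (sale 3): sell min(3,67)=3. stock: 67 - 3 = 64. total_sold = 20
  Event 8 (sale 12): sell min(12,64)=12. stock: 64 - 12 = 52. total_sold = 32
Final: stock = 52, total_sold = 32

Stock never reaches 0.

Answer: never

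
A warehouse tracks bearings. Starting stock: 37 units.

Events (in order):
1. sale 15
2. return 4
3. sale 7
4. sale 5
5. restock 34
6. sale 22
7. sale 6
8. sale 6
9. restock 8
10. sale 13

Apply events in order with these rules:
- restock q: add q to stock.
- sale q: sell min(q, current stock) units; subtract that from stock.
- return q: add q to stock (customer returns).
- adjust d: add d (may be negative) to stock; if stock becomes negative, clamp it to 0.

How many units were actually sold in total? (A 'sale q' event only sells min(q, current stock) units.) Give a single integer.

Answer: 74

Derivation:
Processing events:
Start: stock = 37
  Event 1 (sale 15): sell min(15,37)=15. stock: 37 - 15 = 22. total_sold = 15
  Event 2 (return 4): 22 + 4 = 26
  Event 3 (sale 7): sell min(7,26)=7. stock: 26 - 7 = 19. total_sold = 22
  Event 4 (sale 5): sell min(5,19)=5. stock: 19 - 5 = 14. total_sold = 27
  Event 5 (restock 34): 14 + 34 = 48
  Event 6 (sale 22): sell min(22,48)=22. stock: 48 - 22 = 26. total_sold = 49
  Event 7 (sale 6): sell min(6,26)=6. stock: 26 - 6 = 20. total_sold = 55
  Event 8 (sale 6): sell min(6,20)=6. stock: 20 - 6 = 14. total_sold = 61
  Event 9 (restock 8): 14 + 8 = 22
  Event 10 (sale 13): sell min(13,22)=13. stock: 22 - 13 = 9. total_sold = 74
Final: stock = 9, total_sold = 74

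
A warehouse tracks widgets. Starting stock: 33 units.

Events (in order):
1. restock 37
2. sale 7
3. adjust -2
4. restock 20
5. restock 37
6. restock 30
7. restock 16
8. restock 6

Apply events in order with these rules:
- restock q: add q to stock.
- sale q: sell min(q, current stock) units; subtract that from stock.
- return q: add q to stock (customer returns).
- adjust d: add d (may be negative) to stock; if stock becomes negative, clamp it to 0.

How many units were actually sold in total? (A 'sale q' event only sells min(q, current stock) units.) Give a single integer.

Processing events:
Start: stock = 33
  Event 1 (restock 37): 33 + 37 = 70
  Event 2 (sale 7): sell min(7,70)=7. stock: 70 - 7 = 63. total_sold = 7
  Event 3 (adjust -2): 63 + -2 = 61
  Event 4 (restock 20): 61 + 20 = 81
  Event 5 (restock 37): 81 + 37 = 118
  Event 6 (restock 30): 118 + 30 = 148
  Event 7 (restock 16): 148 + 16 = 164
  Event 8 (restock 6): 164 + 6 = 170
Final: stock = 170, total_sold = 7

Answer: 7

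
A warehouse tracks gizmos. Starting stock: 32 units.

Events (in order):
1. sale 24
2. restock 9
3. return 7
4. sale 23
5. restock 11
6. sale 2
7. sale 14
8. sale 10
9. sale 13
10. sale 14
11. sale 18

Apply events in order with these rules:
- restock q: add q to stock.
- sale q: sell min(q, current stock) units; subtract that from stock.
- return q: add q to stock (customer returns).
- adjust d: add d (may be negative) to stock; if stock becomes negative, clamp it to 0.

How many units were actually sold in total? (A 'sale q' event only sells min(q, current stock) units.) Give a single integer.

Answer: 59

Derivation:
Processing events:
Start: stock = 32
  Event 1 (sale 24): sell min(24,32)=24. stock: 32 - 24 = 8. total_sold = 24
  Event 2 (restock 9): 8 + 9 = 17
  Event 3 (return 7): 17 + 7 = 24
  Event 4 (sale 23): sell min(23,24)=23. stock: 24 - 23 = 1. total_sold = 47
  Event 5 (restock 11): 1 + 11 = 12
  Event 6 (sale 2): sell min(2,12)=2. stock: 12 - 2 = 10. total_sold = 49
  Event 7 (sale 14): sell min(14,10)=10. stock: 10 - 10 = 0. total_sold = 59
  Event 8 (sale 10): sell min(10,0)=0. stock: 0 - 0 = 0. total_sold = 59
  Event 9 (sale 13): sell min(13,0)=0. stock: 0 - 0 = 0. total_sold = 59
  Event 10 (sale 14): sell min(14,0)=0. stock: 0 - 0 = 0. total_sold = 59
  Event 11 (sale 18): sell min(18,0)=0. stock: 0 - 0 = 0. total_sold = 59
Final: stock = 0, total_sold = 59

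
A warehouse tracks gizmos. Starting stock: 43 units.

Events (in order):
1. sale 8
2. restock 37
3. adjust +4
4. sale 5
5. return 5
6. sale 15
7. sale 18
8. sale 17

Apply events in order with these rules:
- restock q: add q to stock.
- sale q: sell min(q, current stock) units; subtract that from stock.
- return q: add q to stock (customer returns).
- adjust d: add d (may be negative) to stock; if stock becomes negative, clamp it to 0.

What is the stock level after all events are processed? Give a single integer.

Answer: 26

Derivation:
Processing events:
Start: stock = 43
  Event 1 (sale 8): sell min(8,43)=8. stock: 43 - 8 = 35. total_sold = 8
  Event 2 (restock 37): 35 + 37 = 72
  Event 3 (adjust +4): 72 + 4 = 76
  Event 4 (sale 5): sell min(5,76)=5. stock: 76 - 5 = 71. total_sold = 13
  Event 5 (return 5): 71 + 5 = 76
  Event 6 (sale 15): sell min(15,76)=15. stock: 76 - 15 = 61. total_sold = 28
  Event 7 (sale 18): sell min(18,61)=18. stock: 61 - 18 = 43. total_sold = 46
  Event 8 (sale 17): sell min(17,43)=17. stock: 43 - 17 = 26. total_sold = 63
Final: stock = 26, total_sold = 63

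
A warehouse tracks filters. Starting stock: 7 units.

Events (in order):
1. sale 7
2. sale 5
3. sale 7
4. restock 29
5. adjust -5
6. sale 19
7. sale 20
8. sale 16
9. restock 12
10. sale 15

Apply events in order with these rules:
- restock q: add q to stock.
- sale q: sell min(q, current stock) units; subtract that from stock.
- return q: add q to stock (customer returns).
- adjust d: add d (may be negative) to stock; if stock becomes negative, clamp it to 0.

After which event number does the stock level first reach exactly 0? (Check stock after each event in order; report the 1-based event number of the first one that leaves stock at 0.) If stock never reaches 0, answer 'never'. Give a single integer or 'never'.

Answer: 1

Derivation:
Processing events:
Start: stock = 7
  Event 1 (sale 7): sell min(7,7)=7. stock: 7 - 7 = 0. total_sold = 7
  Event 2 (sale 5): sell min(5,0)=0. stock: 0 - 0 = 0. total_sold = 7
  Event 3 (sale 7): sell min(7,0)=0. stock: 0 - 0 = 0. total_sold = 7
  Event 4 (restock 29): 0 + 29 = 29
  Event 5 (adjust -5): 29 + -5 = 24
  Event 6 (sale 19): sell min(19,24)=19. stock: 24 - 19 = 5. total_sold = 26
  Event 7 (sale 20): sell min(20,5)=5. stock: 5 - 5 = 0. total_sold = 31
  Event 8 (sale 16): sell min(16,0)=0. stock: 0 - 0 = 0. total_sold = 31
  Event 9 (restock 12): 0 + 12 = 12
  Event 10 (sale 15): sell min(15,12)=12. stock: 12 - 12 = 0. total_sold = 43
Final: stock = 0, total_sold = 43

First zero at event 1.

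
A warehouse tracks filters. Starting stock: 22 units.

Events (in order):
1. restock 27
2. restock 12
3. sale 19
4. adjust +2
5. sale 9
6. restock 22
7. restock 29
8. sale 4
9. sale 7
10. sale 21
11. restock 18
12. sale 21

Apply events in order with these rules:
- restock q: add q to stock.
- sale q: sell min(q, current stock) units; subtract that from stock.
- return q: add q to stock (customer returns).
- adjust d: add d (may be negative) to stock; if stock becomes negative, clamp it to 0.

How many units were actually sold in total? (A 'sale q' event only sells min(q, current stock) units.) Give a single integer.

Answer: 81

Derivation:
Processing events:
Start: stock = 22
  Event 1 (restock 27): 22 + 27 = 49
  Event 2 (restock 12): 49 + 12 = 61
  Event 3 (sale 19): sell min(19,61)=19. stock: 61 - 19 = 42. total_sold = 19
  Event 4 (adjust +2): 42 + 2 = 44
  Event 5 (sale 9): sell min(9,44)=9. stock: 44 - 9 = 35. total_sold = 28
  Event 6 (restock 22): 35 + 22 = 57
  Event 7 (restock 29): 57 + 29 = 86
  Event 8 (sale 4): sell min(4,86)=4. stock: 86 - 4 = 82. total_sold = 32
  Event 9 (sale 7): sell min(7,82)=7. stock: 82 - 7 = 75. total_sold = 39
  Event 10 (sale 21): sell min(21,75)=21. stock: 75 - 21 = 54. total_sold = 60
  Event 11 (restock 18): 54 + 18 = 72
  Event 12 (sale 21): sell min(21,72)=21. stock: 72 - 21 = 51. total_sold = 81
Final: stock = 51, total_sold = 81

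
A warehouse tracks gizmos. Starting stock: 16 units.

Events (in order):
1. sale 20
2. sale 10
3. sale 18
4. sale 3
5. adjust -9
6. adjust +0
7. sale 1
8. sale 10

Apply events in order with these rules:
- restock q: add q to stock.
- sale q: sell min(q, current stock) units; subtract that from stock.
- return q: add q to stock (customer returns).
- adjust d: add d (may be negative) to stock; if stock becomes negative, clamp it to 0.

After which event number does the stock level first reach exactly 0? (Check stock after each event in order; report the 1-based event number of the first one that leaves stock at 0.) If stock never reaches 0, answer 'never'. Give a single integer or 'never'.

Processing events:
Start: stock = 16
  Event 1 (sale 20): sell min(20,16)=16. stock: 16 - 16 = 0. total_sold = 16
  Event 2 (sale 10): sell min(10,0)=0. stock: 0 - 0 = 0. total_sold = 16
  Event 3 (sale 18): sell min(18,0)=0. stock: 0 - 0 = 0. total_sold = 16
  Event 4 (sale 3): sell min(3,0)=0. stock: 0 - 0 = 0. total_sold = 16
  Event 5 (adjust -9): 0 + -9 = 0 (clamped to 0)
  Event 6 (adjust +0): 0 + 0 = 0
  Event 7 (sale 1): sell min(1,0)=0. stock: 0 - 0 = 0. total_sold = 16
  Event 8 (sale 10): sell min(10,0)=0. stock: 0 - 0 = 0. total_sold = 16
Final: stock = 0, total_sold = 16

First zero at event 1.

Answer: 1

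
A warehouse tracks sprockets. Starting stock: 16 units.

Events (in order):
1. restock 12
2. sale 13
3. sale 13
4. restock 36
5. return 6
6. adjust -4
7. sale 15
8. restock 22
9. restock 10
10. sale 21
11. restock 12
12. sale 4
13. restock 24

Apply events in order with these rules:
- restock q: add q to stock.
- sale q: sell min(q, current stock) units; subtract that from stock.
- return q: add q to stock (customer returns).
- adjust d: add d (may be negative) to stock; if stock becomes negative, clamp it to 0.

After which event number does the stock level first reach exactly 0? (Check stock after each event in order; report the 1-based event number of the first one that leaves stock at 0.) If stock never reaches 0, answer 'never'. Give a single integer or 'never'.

Answer: never

Derivation:
Processing events:
Start: stock = 16
  Event 1 (restock 12): 16 + 12 = 28
  Event 2 (sale 13): sell min(13,28)=13. stock: 28 - 13 = 15. total_sold = 13
  Event 3 (sale 13): sell min(13,15)=13. stock: 15 - 13 = 2. total_sold = 26
  Event 4 (restock 36): 2 + 36 = 38
  Event 5 (return 6): 38 + 6 = 44
  Event 6 (adjust -4): 44 + -4 = 40
  Event 7 (sale 15): sell min(15,40)=15. stock: 40 - 15 = 25. total_sold = 41
  Event 8 (restock 22): 25 + 22 = 47
  Event 9 (restock 10): 47 + 10 = 57
  Event 10 (sale 21): sell min(21,57)=21. stock: 57 - 21 = 36. total_sold = 62
  Event 11 (restock 12): 36 + 12 = 48
  Event 12 (sale 4): sell min(4,48)=4. stock: 48 - 4 = 44. total_sold = 66
  Event 13 (restock 24): 44 + 24 = 68
Final: stock = 68, total_sold = 66

Stock never reaches 0.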